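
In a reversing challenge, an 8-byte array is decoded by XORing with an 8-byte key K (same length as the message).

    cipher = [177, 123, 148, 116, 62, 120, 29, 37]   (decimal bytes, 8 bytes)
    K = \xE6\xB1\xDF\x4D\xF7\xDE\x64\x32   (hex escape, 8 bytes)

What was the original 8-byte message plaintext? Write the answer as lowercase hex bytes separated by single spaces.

XOR is its own inverse, so applying the key byte-wise gives the result directly.
b1 XOR e6 = 57
7b XOR b1 = ca
94 XOR df = 4b
74 XOR 4d = 39
3e XOR f7 = c9
78 XOR de = a6
1d XOR 64 = 79
25 XOR 32 = 17

57 ca 4b 39 c9 a6 79 17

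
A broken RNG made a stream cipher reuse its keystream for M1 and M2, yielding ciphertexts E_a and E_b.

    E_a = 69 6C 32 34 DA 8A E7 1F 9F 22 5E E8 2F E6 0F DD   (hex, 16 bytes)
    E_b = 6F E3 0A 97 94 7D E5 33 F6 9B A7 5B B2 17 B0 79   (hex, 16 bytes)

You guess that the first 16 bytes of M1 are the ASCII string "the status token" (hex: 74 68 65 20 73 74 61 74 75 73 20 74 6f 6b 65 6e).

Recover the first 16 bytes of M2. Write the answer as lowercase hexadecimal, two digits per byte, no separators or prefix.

First, E_a ⊕ E_b = (M1 ⊕ K) ⊕ (M2 ⊕ K) = M1 ⊕ M2, so the key drops out. Then M2 = (M1 ⊕ M2) ⊕ M1 over the first 16 bytes.
byte 0: (69 ^ 6f) ^ 74 = 06 ^ 74 = 72
byte 1: (6c ^ e3) ^ 68 = 8f ^ 68 = e7
byte 2: (32 ^ 0a) ^ 65 = 38 ^ 65 = 5d
byte 3: (34 ^ 97) ^ 20 = a3 ^ 20 = 83
byte 4: (da ^ 94) ^ 73 = 4e ^ 73 = 3d
byte 5: (8a ^ 7d) ^ 74 = f7 ^ 74 = 83
byte 6: (e7 ^ e5) ^ 61 = 02 ^ 61 = 63
byte 7: (1f ^ 33) ^ 74 = 2c ^ 74 = 58
byte 8: (9f ^ f6) ^ 75 = 69 ^ 75 = 1c
byte 9: (22 ^ 9b) ^ 73 = b9 ^ 73 = ca
byte 10: (5e ^ a7) ^ 20 = f9 ^ 20 = d9
byte 11: (e8 ^ 5b) ^ 74 = b3 ^ 74 = c7
byte 12: (2f ^ b2) ^ 6f = 9d ^ 6f = f2
byte 13: (e6 ^ 17) ^ 6b = f1 ^ 6b = 9a
byte 14: (0f ^ b0) ^ 65 = bf ^ 65 = da
byte 15: (dd ^ 79) ^ 6e = a4 ^ 6e = ca

72e75d833d8363581ccad9c7f29adaca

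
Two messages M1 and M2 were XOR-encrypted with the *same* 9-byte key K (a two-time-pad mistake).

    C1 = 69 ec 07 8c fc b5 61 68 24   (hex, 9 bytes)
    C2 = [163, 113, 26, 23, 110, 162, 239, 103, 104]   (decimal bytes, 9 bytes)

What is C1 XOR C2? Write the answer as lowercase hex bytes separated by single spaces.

ca 9d 1d 9b 92 17 8e 0f 4c

C1 ⊕ C2 = (M1 ⊕ K) ⊕ (M2 ⊕ K) = M1 ⊕ M2 — the shared key cancels under XOR.
byte 0: 69 XOR a3 = ca
byte 1: ec XOR 71 = 9d
byte 2: 07 XOR 1a = 1d
byte 3: 8c XOR 17 = 9b
byte 4: fc XOR 6e = 92
byte 5: b5 XOR a2 = 17
byte 6: 61 XOR ef = 8e
byte 7: 68 XOR 67 = 0f
byte 8: 24 XOR 68 = 4c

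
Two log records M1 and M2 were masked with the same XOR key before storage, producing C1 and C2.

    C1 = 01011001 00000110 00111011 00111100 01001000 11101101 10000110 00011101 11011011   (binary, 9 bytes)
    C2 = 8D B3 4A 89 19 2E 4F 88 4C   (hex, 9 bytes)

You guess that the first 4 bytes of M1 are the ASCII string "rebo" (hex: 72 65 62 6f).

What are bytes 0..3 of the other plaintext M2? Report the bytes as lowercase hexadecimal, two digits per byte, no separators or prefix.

First, C1 ⊕ C2 = (M1 ⊕ K) ⊕ (M2 ⊕ K) = M1 ⊕ M2, so the key drops out. Then M2 = (M1 ⊕ M2) ⊕ M1 over the first 4 bytes.
byte 0: (59 xor 8d) xor 72 = d4 xor 72 = a6
byte 1: (06 xor b3) xor 65 = b5 xor 65 = d0
byte 2: (3b xor 4a) xor 62 = 71 xor 62 = 13
byte 3: (3c xor 89) xor 6f = b5 xor 6f = da

a6d013da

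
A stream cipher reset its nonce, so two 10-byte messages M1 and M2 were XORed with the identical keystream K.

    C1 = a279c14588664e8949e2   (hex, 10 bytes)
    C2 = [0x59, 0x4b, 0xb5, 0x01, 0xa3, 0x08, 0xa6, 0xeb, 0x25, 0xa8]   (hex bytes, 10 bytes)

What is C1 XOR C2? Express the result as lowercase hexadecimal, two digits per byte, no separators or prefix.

C1 ⊕ C2 = (M1 ⊕ K) ⊕ (M2 ⊕ K) = M1 ⊕ M2 — the shared key cancels under XOR.
162 xor  89 = 251
121 xor  75 =  50
193 xor 181 = 116
 69 xor   1 =  68
136 xor 163 =  43
102 xor   8 = 110
 78 xor 166 = 232
137 xor 235 =  98
 73 xor  37 = 108
226 xor 168 =  74

fb3274442b6ee8626c4a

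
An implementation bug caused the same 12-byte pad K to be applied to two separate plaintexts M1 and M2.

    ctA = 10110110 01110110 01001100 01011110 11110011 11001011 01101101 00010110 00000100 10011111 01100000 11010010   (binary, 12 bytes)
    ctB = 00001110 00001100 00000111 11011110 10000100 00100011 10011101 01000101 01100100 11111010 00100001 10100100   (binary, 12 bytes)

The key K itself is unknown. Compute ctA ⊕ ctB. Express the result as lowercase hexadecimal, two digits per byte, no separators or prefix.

ctA ⊕ ctB = (M1 ⊕ K) ⊕ (M2 ⊕ K) = M1 ⊕ M2 — the shared key cancels under XOR.
182 ^  14 = 184
118 ^  12 = 122
 76 ^   7 =  75
 94 ^ 222 = 128
243 ^ 132 = 119
203 ^  35 = 232
109 ^ 157 = 240
 22 ^  69 =  83
  4 ^ 100 =  96
159 ^ 250 = 101
 96 ^  33 =  65
210 ^ 164 = 118

b87a4b8077e8f05360654176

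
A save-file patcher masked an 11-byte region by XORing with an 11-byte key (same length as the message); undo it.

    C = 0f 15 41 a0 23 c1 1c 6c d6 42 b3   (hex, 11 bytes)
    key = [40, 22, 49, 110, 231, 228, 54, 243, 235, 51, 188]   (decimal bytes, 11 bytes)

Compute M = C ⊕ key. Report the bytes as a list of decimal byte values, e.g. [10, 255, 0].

[39, 3, 112, 206, 196, 37, 42, 159, 61, 113, 15]

 15 XOR  40 =  39
 21 XOR  22 =   3
 65 XOR  49 = 112
160 XOR 110 = 206
 35 XOR 231 = 196
193 XOR 228 =  37
 28 XOR  54 =  42
108 XOR 243 = 159
214 XOR 235 =  61
 66 XOR  51 = 113
179 XOR 188 =  15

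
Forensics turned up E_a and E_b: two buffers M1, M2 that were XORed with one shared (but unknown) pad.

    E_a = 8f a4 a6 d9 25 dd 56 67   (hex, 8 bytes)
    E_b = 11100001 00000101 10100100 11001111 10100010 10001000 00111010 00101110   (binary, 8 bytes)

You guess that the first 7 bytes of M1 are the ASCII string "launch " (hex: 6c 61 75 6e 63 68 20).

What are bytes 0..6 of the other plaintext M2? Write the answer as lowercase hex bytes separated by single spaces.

02 c0 77 78 e4 3d 4c

First, E_a ⊕ E_b = (M1 ⊕ K) ⊕ (M2 ⊕ K) = M1 ⊕ M2, so the key drops out. Then M2 = (M1 ⊕ M2) ⊕ M1 over the first 7 bytes.
byte 0: (8f xor e1) xor 6c = 6e xor 6c = 02
byte 1: (a4 xor 05) xor 61 = a1 xor 61 = c0
byte 2: (a6 xor a4) xor 75 = 02 xor 75 = 77
byte 3: (d9 xor cf) xor 6e = 16 xor 6e = 78
byte 4: (25 xor a2) xor 63 = 87 xor 63 = e4
byte 5: (dd xor 88) xor 68 = 55 xor 68 = 3d
byte 6: (56 xor 3a) xor 20 = 6c xor 20 = 4c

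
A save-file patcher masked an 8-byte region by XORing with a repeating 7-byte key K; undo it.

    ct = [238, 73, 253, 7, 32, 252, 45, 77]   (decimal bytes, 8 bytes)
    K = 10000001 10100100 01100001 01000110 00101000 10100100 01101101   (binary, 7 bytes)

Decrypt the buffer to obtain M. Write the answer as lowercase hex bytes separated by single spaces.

The 7-byte key repeats, so the effective keystream is 81 a4 61 46 28 a4 6d 81.
byte 0: ee ⊕ 81 = 6f
byte 1: 49 ⊕ a4 = ed
byte 2: fd ⊕ 61 = 9c
byte 3: 07 ⊕ 46 = 41
byte 4: 20 ⊕ 28 = 08
byte 5: fc ⊕ a4 = 58
byte 6: 2d ⊕ 6d = 40
byte 7: 4d ⊕ 81 = cc

6f ed 9c 41 08 58 40 cc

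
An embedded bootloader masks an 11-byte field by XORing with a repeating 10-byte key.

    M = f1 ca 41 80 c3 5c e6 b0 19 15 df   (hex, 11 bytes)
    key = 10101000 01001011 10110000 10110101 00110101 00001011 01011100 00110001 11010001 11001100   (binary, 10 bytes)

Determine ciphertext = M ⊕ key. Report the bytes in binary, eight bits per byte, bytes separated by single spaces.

01011001 10000001 11110001 00110101 11110110 01010111 10111010 10000001 11001000 11011001 01110111

The 10-byte key repeats, so the effective keystream is a8 4b b0 b5 35 0b 5c 31 d1 cc a8.
byte 0: f1 ^ a8 = 59
byte 1: ca ^ 4b = 81
byte 2: 41 ^ b0 = f1
byte 3: 80 ^ b5 = 35
byte 4: c3 ^ 35 = f6
byte 5: 5c ^ 0b = 57
byte 6: e6 ^ 5c = ba
byte 7: b0 ^ 31 = 81
byte 8: 19 ^ d1 = c8
byte 9: 15 ^ cc = d9
byte 10: df ^ a8 = 77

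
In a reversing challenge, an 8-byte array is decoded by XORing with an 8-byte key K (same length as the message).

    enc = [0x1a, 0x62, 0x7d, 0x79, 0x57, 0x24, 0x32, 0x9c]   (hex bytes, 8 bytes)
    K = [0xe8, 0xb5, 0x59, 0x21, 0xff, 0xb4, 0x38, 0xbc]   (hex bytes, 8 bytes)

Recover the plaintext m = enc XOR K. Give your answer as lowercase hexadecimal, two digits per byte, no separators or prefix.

XOR is its own inverse, so applying the key byte-wise gives the result directly.
1a ^ e8 = f2
62 ^ b5 = d7
7d ^ 59 = 24
79 ^ 21 = 58
57 ^ ff = a8
24 ^ b4 = 90
32 ^ 38 = 0a
9c ^ bc = 20

f2d72458a8900a20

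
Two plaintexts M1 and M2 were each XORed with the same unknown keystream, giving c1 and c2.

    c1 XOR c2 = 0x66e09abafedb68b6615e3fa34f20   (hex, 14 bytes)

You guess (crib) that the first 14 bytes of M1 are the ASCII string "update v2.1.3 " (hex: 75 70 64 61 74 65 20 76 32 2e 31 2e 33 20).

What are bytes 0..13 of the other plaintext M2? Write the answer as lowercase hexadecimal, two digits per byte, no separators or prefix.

Since c1 ⊕ c2 = M1 ⊕ M2, XORing with the guessed M1 bytes yields the corresponding M2 bytes: M2 = (c1 ⊕ c2) ⊕ M1.
66 ⊕ 75 = 13
e0 ⊕ 70 = 90
9a ⊕ 64 = fe
ba ⊕ 61 = db
fe ⊕ 74 = 8a
db ⊕ 65 = be
68 ⊕ 20 = 48
b6 ⊕ 76 = c0
61 ⊕ 32 = 53
5e ⊕ 2e = 70
3f ⊕ 31 = 0e
a3 ⊕ 2e = 8d
4f ⊕ 33 = 7c
20 ⊕ 20 = 00

1390fedb8abe48c053700e8d7c00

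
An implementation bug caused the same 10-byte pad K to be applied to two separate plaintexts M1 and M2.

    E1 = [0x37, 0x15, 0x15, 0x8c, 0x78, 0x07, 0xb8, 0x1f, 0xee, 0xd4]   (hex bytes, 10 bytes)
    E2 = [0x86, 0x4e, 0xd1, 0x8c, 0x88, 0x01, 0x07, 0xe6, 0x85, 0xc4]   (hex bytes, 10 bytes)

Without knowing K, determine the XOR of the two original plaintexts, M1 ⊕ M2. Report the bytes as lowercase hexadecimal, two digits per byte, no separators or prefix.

b15bc400f006bff96b10

E1 ⊕ E2 = (M1 ⊕ K) ⊕ (M2 ⊕ K) = M1 ⊕ M2 — the shared key cancels under XOR.
37 xor 86 = b1
15 xor 4e = 5b
15 xor d1 = c4
8c xor 8c = 00
78 xor 88 = f0
07 xor 01 = 06
b8 xor 07 = bf
1f xor e6 = f9
ee xor 85 = 6b
d4 xor c4 = 10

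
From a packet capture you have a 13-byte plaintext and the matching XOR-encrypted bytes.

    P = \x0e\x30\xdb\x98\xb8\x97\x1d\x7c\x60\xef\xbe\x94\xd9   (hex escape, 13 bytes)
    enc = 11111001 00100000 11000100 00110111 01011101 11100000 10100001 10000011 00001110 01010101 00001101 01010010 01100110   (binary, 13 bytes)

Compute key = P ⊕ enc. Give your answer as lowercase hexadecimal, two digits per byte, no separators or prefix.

f7101fafe577bcff6ebab3c6bf

Since enc = P ⊕ key, XORing both sides with P gives key = P ⊕ enc.
0e ⊕ f9 = f7
30 ⊕ 20 = 10
db ⊕ c4 = 1f
98 ⊕ 37 = af
b8 ⊕ 5d = e5
97 ⊕ e0 = 77
1d ⊕ a1 = bc
7c ⊕ 83 = ff
60 ⊕ 0e = 6e
ef ⊕ 55 = ba
be ⊕ 0d = b3
94 ⊕ 52 = c6
d9 ⊕ 66 = bf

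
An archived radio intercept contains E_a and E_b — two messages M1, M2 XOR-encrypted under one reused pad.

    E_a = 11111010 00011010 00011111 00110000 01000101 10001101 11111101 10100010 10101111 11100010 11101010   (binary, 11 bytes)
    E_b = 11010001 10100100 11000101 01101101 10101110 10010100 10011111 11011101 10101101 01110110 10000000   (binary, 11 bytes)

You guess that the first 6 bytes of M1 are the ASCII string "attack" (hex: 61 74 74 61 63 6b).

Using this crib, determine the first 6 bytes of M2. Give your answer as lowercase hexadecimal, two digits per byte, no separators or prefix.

First, E_a ⊕ E_b = (M1 ⊕ K) ⊕ (M2 ⊕ K) = M1 ⊕ M2, so the key drops out. Then M2 = (M1 ⊕ M2) ⊕ M1 over the first 6 bytes.
byte 0: (fa xor d1) xor 61 = 2b xor 61 = 4a
byte 1: (1a xor a4) xor 74 = be xor 74 = ca
byte 2: (1f xor c5) xor 74 = da xor 74 = ae
byte 3: (30 xor 6d) xor 61 = 5d xor 61 = 3c
byte 4: (45 xor ae) xor 63 = eb xor 63 = 88
byte 5: (8d xor 94) xor 6b = 19 xor 6b = 72

4acaae3c8872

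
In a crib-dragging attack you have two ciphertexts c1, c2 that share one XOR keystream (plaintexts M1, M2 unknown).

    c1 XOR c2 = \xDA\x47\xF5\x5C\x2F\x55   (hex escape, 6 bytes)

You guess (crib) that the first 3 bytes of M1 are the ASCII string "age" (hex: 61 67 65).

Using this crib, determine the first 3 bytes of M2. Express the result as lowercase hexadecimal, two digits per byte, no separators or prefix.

Since c1 ⊕ c2 = M1 ⊕ M2, XORing with the guessed M1 bytes yields the corresponding M2 bytes: M2 = (c1 ⊕ c2) ⊕ M1.
byte 0: da XOR 61 = bb
byte 1: 47 XOR 67 = 20
byte 2: f5 XOR 65 = 90

bb2090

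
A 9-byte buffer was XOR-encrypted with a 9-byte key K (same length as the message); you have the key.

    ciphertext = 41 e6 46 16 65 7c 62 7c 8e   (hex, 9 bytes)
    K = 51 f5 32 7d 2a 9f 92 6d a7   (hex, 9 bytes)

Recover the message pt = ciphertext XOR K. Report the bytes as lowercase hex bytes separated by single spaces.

10 13 74 6b 4f e3 f0 11 29

41 ^ 51 = 10
e6 ^ f5 = 13
46 ^ 32 = 74
16 ^ 7d = 6b
65 ^ 2a = 4f
7c ^ 9f = e3
62 ^ 92 = f0
7c ^ 6d = 11
8e ^ a7 = 29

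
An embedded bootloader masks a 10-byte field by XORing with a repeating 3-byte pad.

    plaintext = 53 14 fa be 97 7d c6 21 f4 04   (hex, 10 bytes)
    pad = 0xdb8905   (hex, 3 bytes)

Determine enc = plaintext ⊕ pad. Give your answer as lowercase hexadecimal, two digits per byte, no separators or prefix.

The 3-byte key repeats, so the effective keystream is db 89 05 db 89 05 db 89 05 db.
byte 0: 53 XOR db = 88
byte 1: 14 XOR 89 = 9d
byte 2: fa XOR 05 = ff
byte 3: be XOR db = 65
byte 4: 97 XOR 89 = 1e
byte 5: 7d XOR 05 = 78
byte 6: c6 XOR db = 1d
byte 7: 21 XOR 89 = a8
byte 8: f4 XOR 05 = f1
byte 9: 04 XOR db = df

889dff651e781da8f1df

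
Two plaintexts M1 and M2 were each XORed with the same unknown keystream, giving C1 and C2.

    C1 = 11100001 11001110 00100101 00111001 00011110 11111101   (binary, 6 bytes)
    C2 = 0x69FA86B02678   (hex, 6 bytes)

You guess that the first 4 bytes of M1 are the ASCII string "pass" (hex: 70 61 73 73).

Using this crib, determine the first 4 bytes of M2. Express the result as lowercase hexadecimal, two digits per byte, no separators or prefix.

f855d0fa

First, C1 ⊕ C2 = (M1 ⊕ K) ⊕ (M2 ⊕ K) = M1 ⊕ M2, so the key drops out. Then M2 = (M1 ⊕ M2) ⊕ M1 over the first 4 bytes.
byte 0: (e1 ^ 69) ^ 70 = 88 ^ 70 = f8
byte 1: (ce ^ fa) ^ 61 = 34 ^ 61 = 55
byte 2: (25 ^ 86) ^ 73 = a3 ^ 73 = d0
byte 3: (39 ^ b0) ^ 73 = 89 ^ 73 = fa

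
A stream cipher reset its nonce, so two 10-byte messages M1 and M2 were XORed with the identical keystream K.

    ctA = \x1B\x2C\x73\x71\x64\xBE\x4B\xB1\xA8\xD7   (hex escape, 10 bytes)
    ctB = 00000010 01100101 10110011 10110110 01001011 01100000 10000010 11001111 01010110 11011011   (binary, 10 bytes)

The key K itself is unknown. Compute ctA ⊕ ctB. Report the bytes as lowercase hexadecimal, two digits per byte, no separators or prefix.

1949c0c72fdec97efe0c

ctA ⊕ ctB = (M1 ⊕ K) ⊕ (M2 ⊕ K) = M1 ⊕ M2 — the shared key cancels under XOR.
1b ^ 02 = 19
2c ^ 65 = 49
73 ^ b3 = c0
71 ^ b6 = c7
64 ^ 4b = 2f
be ^ 60 = de
4b ^ 82 = c9
b1 ^ cf = 7e
a8 ^ 56 = fe
d7 ^ db = 0c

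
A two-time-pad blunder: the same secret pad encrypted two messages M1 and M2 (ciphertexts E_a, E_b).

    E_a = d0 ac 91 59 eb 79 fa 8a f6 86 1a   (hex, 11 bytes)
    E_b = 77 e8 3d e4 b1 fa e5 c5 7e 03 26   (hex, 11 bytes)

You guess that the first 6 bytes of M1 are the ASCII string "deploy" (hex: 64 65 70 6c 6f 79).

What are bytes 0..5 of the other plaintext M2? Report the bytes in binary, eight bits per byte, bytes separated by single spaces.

11000011 00100001 11011100 11010001 00110101 11111010

First, E_a ⊕ E_b = (M1 ⊕ K) ⊕ (M2 ⊕ K) = M1 ⊕ M2, so the key drops out. Then M2 = (M1 ⊕ M2) ⊕ M1 over the first 6 bytes.
byte 0: (d0 XOR 77) XOR 64 = a7 XOR 64 = c3
byte 1: (ac XOR e8) XOR 65 = 44 XOR 65 = 21
byte 2: (91 XOR 3d) XOR 70 = ac XOR 70 = dc
byte 3: (59 XOR e4) XOR 6c = bd XOR 6c = d1
byte 4: (eb XOR b1) XOR 6f = 5a XOR 6f = 35
byte 5: (79 XOR fa) XOR 79 = 83 XOR 79 = fa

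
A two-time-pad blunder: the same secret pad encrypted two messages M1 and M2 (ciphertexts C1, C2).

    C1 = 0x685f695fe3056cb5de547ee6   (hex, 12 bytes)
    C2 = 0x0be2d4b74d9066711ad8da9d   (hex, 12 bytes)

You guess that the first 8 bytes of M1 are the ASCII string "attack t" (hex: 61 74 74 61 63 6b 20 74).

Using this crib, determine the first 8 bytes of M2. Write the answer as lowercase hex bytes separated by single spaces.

First, C1 ⊕ C2 = (M1 ⊕ K) ⊕ (M2 ⊕ K) = M1 ⊕ M2, so the key drops out. Then M2 = (M1 ⊕ M2) ⊕ M1 over the first 8 bytes.
byte 0: (68 ^ 0b) ^ 61 = 63 ^ 61 = 02
byte 1: (5f ^ e2) ^ 74 = bd ^ 74 = c9
byte 2: (69 ^ d4) ^ 74 = bd ^ 74 = c9
byte 3: (5f ^ b7) ^ 61 = e8 ^ 61 = 89
byte 4: (e3 ^ 4d) ^ 63 = ae ^ 63 = cd
byte 5: (05 ^ 90) ^ 6b = 95 ^ 6b = fe
byte 6: (6c ^ 66) ^ 20 = 0a ^ 20 = 2a
byte 7: (b5 ^ 71) ^ 74 = c4 ^ 74 = b0

02 c9 c9 89 cd fe 2a b0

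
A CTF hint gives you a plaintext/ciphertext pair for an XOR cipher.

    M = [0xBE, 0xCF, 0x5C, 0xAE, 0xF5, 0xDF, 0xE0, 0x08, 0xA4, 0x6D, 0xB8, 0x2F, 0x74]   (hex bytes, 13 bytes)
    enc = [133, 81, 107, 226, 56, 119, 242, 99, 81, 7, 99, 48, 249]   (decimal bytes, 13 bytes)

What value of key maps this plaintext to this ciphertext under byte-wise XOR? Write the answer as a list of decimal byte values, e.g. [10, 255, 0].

Since enc = M ⊕ key, XORing both sides with M gives key = M ⊕ enc.
byte 0: be ^ 85 = 3b
byte 1: cf ^ 51 = 9e
byte 2: 5c ^ 6b = 37
byte 3: ae ^ e2 = 4c
byte 4: f5 ^ 38 = cd
byte 5: df ^ 77 = a8
byte 6: e0 ^ f2 = 12
byte 7: 08 ^ 63 = 6b
byte 8: a4 ^ 51 = f5
byte 9: 6d ^ 07 = 6a
byte 10: b8 ^ 63 = db
byte 11: 2f ^ 30 = 1f
byte 12: 74 ^ f9 = 8d

[59, 158, 55, 76, 205, 168, 18, 107, 245, 106, 219, 31, 141]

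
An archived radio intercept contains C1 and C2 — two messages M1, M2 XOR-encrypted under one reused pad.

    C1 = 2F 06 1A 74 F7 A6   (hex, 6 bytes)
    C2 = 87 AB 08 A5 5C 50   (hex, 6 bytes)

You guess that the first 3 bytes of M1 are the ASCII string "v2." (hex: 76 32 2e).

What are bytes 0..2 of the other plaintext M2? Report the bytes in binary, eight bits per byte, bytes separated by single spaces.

11011110 10011111 00111100

First, C1 ⊕ C2 = (M1 ⊕ K) ⊕ (M2 ⊕ K) = M1 ⊕ M2, so the key drops out. Then M2 = (M1 ⊕ M2) ⊕ M1 over the first 3 bytes.
byte 0: (2f ^ 87) ^ 76 = a8 ^ 76 = de
byte 1: (06 ^ ab) ^ 32 = ad ^ 32 = 9f
byte 2: (1a ^ 08) ^ 2e = 12 ^ 2e = 3c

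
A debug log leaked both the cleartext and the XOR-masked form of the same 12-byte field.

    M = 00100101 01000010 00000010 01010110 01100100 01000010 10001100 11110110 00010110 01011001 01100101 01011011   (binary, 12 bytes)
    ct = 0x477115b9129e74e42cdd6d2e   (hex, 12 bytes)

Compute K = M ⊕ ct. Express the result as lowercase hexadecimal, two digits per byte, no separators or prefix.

Since ct = M ⊕ K, XORing both sides with M gives K = M ⊕ ct.
25 ⊕ 47 = 62
42 ⊕ 71 = 33
02 ⊕ 15 = 17
56 ⊕ b9 = ef
64 ⊕ 12 = 76
42 ⊕ 9e = dc
8c ⊕ 74 = f8
f6 ⊕ e4 = 12
16 ⊕ 2c = 3a
59 ⊕ dd = 84
65 ⊕ 6d = 08
5b ⊕ 2e = 75

623317ef76dcf8123a840875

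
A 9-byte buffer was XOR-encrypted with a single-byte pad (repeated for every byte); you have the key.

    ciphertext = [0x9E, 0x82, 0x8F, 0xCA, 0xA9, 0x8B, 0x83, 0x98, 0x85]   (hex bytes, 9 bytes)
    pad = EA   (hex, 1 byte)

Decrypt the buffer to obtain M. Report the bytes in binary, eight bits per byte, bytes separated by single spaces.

The 1-byte key repeats, so the effective keystream is ea ea ea ea ea ea ea ea ea.
byte 0: 9e ⊕ ea = 74
byte 1: 82 ⊕ ea = 68
byte 2: 8f ⊕ ea = 65
byte 3: ca ⊕ ea = 20
byte 4: a9 ⊕ ea = 43
byte 5: 8b ⊕ ea = 61
byte 6: 83 ⊕ ea = 69
byte 7: 98 ⊕ ea = 72
byte 8: 85 ⊕ ea = 6f

01110100 01101000 01100101 00100000 01000011 01100001 01101001 01110010 01101111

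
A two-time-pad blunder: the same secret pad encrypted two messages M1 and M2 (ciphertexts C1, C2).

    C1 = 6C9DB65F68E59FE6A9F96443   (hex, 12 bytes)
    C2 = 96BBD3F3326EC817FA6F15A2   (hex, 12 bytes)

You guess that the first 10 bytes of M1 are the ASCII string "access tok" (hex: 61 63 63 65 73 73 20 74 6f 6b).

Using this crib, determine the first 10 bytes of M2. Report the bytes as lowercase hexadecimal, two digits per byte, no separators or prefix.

9b4506c929f877853cfd

First, C1 ⊕ C2 = (M1 ⊕ K) ⊕ (M2 ⊕ K) = M1 ⊕ M2, so the key drops out. Then M2 = (M1 ⊕ M2) ⊕ M1 over the first 10 bytes.
byte 0: (6c xor 96) xor 61 = fa xor 61 = 9b
byte 1: (9d xor bb) xor 63 = 26 xor 63 = 45
byte 2: (b6 xor d3) xor 63 = 65 xor 63 = 06
byte 3: (5f xor f3) xor 65 = ac xor 65 = c9
byte 4: (68 xor 32) xor 73 = 5a xor 73 = 29
byte 5: (e5 xor 6e) xor 73 = 8b xor 73 = f8
byte 6: (9f xor c8) xor 20 = 57 xor 20 = 77
byte 7: (e6 xor 17) xor 74 = f1 xor 74 = 85
byte 8: (a9 xor fa) xor 6f = 53 xor 6f = 3c
byte 9: (f9 xor 6f) xor 6b = 96 xor 6b = fd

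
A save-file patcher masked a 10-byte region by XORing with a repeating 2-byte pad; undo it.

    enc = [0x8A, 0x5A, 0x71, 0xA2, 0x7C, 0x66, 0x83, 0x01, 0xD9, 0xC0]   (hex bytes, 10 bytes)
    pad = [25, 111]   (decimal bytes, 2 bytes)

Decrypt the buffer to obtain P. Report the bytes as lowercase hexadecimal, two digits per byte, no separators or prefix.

933568cd65099a6ec0af

The 2-byte key repeats, so the effective keystream is 19 6f 19 6f 19 6f 19 6f 19 6f.
byte 0: 138 ^  25 = 147
byte 1:  90 ^ 111 =  53
byte 2: 113 ^  25 = 104
byte 3: 162 ^ 111 = 205
byte 4: 124 ^  25 = 101
byte 5: 102 ^ 111 =   9
byte 6: 131 ^  25 = 154
byte 7:   1 ^ 111 = 110
byte 8: 217 ^  25 = 192
byte 9: 192 ^ 111 = 175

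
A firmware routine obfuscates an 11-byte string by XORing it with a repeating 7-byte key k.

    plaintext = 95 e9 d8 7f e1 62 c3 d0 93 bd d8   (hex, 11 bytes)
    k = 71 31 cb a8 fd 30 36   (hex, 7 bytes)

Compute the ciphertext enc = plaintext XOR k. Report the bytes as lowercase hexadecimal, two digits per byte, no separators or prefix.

e4d813d71c52f5a1a27670

The 7-byte key repeats, so the effective keystream is 71 31 cb a8 fd 30 36 71 31 cb a8.
byte 0: 95 XOR 71 = e4
byte 1: e9 XOR 31 = d8
byte 2: d8 XOR cb = 13
byte 3: 7f XOR a8 = d7
byte 4: e1 XOR fd = 1c
byte 5: 62 XOR 30 = 52
byte 6: c3 XOR 36 = f5
byte 7: d0 XOR 71 = a1
byte 8: 93 XOR 31 = a2
byte 9: bd XOR cb = 76
byte 10: d8 XOR a8 = 70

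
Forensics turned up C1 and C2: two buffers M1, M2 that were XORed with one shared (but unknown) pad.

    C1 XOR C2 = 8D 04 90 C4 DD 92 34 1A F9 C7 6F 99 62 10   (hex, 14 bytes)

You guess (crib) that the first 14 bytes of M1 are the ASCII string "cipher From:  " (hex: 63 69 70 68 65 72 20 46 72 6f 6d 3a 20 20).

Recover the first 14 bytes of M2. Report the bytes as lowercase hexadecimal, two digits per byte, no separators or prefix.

Since C1 ⊕ C2 = M1 ⊕ M2, XORing with the guessed M1 bytes yields the corresponding M2 bytes: M2 = (C1 ⊕ C2) ⊕ M1.
141 xor  99 = 238
  4 xor 105 = 109
144 xor 112 = 224
196 xor 104 = 172
221 xor 101 = 184
146 xor 114 = 224
 52 xor  32 =  20
 26 xor  70 =  92
249 xor 114 = 139
199 xor 111 = 168
111 xor 109 =   2
153 xor  58 = 163
 98 xor  32 =  66
 16 xor  32 =  48

ee6de0acb8e0145c8ba802a34230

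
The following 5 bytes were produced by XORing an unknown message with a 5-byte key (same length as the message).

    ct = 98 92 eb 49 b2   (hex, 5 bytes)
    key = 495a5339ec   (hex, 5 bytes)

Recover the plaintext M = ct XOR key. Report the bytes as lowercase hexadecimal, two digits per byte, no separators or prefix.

d1c8b8705e

byte 0: 98 xor 49 = d1
byte 1: 92 xor 5a = c8
byte 2: eb xor 53 = b8
byte 3: 49 xor 39 = 70
byte 4: b2 xor ec = 5e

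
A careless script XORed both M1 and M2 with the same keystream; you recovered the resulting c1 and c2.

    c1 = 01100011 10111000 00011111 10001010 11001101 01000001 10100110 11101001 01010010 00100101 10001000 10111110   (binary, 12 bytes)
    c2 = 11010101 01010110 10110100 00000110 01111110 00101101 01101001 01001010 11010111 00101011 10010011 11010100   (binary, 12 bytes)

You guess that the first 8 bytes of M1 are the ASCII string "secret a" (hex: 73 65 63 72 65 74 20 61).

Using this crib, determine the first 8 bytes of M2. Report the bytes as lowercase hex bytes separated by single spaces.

First, c1 ⊕ c2 = (M1 ⊕ K) ⊕ (M2 ⊕ K) = M1 ⊕ M2, so the key drops out. Then M2 = (M1 ⊕ M2) ⊕ M1 over the first 8 bytes.
byte 0: (63 xor d5) xor 73 = b6 xor 73 = c5
byte 1: (b8 xor 56) xor 65 = ee xor 65 = 8b
byte 2: (1f xor b4) xor 63 = ab xor 63 = c8
byte 3: (8a xor 06) xor 72 = 8c xor 72 = fe
byte 4: (cd xor 7e) xor 65 = b3 xor 65 = d6
byte 5: (41 xor 2d) xor 74 = 6c xor 74 = 18
byte 6: (a6 xor 69) xor 20 = cf xor 20 = ef
byte 7: (e9 xor 4a) xor 61 = a3 xor 61 = c2

c5 8b c8 fe d6 18 ef c2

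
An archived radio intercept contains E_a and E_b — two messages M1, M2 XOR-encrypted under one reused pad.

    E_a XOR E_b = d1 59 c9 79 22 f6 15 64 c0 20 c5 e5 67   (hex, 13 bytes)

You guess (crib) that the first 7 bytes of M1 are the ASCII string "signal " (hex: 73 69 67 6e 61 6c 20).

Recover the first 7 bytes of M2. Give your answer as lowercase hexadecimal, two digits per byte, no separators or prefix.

Since E_a ⊕ E_b = M1 ⊕ M2, XORing with the guessed M1 bytes yields the corresponding M2 bytes: M2 = (E_a ⊕ E_b) ⊕ M1.
d1 xor 73 = a2
59 xor 69 = 30
c9 xor 67 = ae
79 xor 6e = 17
22 xor 61 = 43
f6 xor 6c = 9a
15 xor 20 = 35

a230ae17439a35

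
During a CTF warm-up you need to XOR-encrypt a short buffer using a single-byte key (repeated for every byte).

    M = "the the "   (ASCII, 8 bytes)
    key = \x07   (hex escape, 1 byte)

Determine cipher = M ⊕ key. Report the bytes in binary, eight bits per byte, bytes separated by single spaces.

01110011 01101111 01100010 00100111 01110011 01101111 01100010 00100111

The 1-byte key repeats, so the effective keystream is 07 07 07 07 07 07 07 07.
byte 0: 01110100 XOR 00000111 = 01110011
byte 1: 01101000 XOR 00000111 = 01101111
byte 2: 01100101 XOR 00000111 = 01100010
byte 3: 00100000 XOR 00000111 = 00100111
byte 4: 01110100 XOR 00000111 = 01110011
byte 5: 01101000 XOR 00000111 = 01101111
byte 6: 01100101 XOR 00000111 = 01100010
byte 7: 00100000 XOR 00000111 = 00100111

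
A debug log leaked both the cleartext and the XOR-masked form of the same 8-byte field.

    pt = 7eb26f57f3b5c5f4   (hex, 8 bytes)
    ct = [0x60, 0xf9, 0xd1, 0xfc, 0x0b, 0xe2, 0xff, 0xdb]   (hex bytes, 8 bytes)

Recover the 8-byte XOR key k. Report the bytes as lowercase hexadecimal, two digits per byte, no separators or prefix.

1e4bbeabf8573a2f

Since ct = pt ⊕ k, XORing both sides with pt gives k = pt ⊕ ct.
byte 0: 7e xor 60 = 1e
byte 1: b2 xor f9 = 4b
byte 2: 6f xor d1 = be
byte 3: 57 xor fc = ab
byte 4: f3 xor 0b = f8
byte 5: b5 xor e2 = 57
byte 6: c5 xor ff = 3a
byte 7: f4 xor db = 2f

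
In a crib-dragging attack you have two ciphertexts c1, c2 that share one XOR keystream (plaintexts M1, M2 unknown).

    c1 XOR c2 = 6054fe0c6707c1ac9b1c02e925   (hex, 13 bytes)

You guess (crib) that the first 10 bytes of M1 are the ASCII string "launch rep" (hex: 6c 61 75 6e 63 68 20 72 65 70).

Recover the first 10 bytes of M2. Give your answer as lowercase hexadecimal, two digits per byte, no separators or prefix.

Since c1 ⊕ c2 = M1 ⊕ M2, XORing with the guessed M1 bytes yields the corresponding M2 bytes: M2 = (c1 ⊕ c2) ⊕ M1.
60 ^ 6c = 0c
54 ^ 61 = 35
fe ^ 75 = 8b
0c ^ 6e = 62
67 ^ 63 = 04
07 ^ 68 = 6f
c1 ^ 20 = e1
ac ^ 72 = de
9b ^ 65 = fe
1c ^ 70 = 6c

0c358b62046fe1defe6c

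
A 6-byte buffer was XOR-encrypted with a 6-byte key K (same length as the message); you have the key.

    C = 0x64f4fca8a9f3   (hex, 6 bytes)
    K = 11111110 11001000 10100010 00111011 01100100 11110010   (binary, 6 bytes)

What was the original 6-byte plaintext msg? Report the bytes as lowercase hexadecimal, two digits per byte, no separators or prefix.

XOR is its own inverse, so applying the key byte-wise gives the result directly.
64 ⊕ fe = 9a
f4 ⊕ c8 = 3c
fc ⊕ a2 = 5e
a8 ⊕ 3b = 93
a9 ⊕ 64 = cd
f3 ⊕ f2 = 01

9a3c5e93cd01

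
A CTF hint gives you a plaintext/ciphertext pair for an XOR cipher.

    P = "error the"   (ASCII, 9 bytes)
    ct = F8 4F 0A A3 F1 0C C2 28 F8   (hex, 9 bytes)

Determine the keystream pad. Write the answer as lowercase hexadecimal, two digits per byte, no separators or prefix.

Since ct = P ⊕ pad, XORing both sides with P gives pad = P ⊕ ct.
65 ^ f8 = 9d
72 ^ 4f = 3d
72 ^ 0a = 78
6f ^ a3 = cc
72 ^ f1 = 83
20 ^ 0c = 2c
74 ^ c2 = b6
68 ^ 28 = 40
65 ^ f8 = 9d

9d3d78cc832cb6409d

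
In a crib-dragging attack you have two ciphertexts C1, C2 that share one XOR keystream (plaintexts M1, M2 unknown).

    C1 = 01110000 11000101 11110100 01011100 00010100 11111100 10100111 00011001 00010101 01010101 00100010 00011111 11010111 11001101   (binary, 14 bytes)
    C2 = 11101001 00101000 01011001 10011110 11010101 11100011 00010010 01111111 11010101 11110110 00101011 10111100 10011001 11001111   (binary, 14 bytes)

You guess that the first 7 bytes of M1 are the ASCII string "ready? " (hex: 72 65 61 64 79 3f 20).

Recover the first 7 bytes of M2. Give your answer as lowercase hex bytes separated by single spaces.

eb 88 cc a6 b8 20 95

First, C1 ⊕ C2 = (M1 ⊕ K) ⊕ (M2 ⊕ K) = M1 ⊕ M2, so the key drops out. Then M2 = (M1 ⊕ M2) ⊕ M1 over the first 7 bytes.
byte 0: (70 ⊕ e9) ⊕ 72 = 99 ⊕ 72 = eb
byte 1: (c5 ⊕ 28) ⊕ 65 = ed ⊕ 65 = 88
byte 2: (f4 ⊕ 59) ⊕ 61 = ad ⊕ 61 = cc
byte 3: (5c ⊕ 9e) ⊕ 64 = c2 ⊕ 64 = a6
byte 4: (14 ⊕ d5) ⊕ 79 = c1 ⊕ 79 = b8
byte 5: (fc ⊕ e3) ⊕ 3f = 1f ⊕ 3f = 20
byte 6: (a7 ⊕ 12) ⊕ 20 = b5 ⊕ 20 = 95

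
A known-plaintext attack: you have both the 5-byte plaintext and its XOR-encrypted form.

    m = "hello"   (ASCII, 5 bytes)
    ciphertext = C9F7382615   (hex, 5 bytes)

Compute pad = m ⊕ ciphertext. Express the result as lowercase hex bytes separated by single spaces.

Since ciphertext = m ⊕ pad, XORing both sides with m gives pad = m ⊕ ciphertext.
68 ^ c9 = a1
65 ^ f7 = 92
6c ^ 38 = 54
6c ^ 26 = 4a
6f ^ 15 = 7a

a1 92 54 4a 7a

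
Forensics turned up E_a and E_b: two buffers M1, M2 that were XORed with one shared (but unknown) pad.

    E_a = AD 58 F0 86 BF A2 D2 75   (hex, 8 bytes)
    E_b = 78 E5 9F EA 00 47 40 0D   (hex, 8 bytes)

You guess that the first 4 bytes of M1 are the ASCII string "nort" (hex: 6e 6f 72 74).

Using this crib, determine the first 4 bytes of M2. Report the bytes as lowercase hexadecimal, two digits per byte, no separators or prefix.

First, E_a ⊕ E_b = (M1 ⊕ K) ⊕ (M2 ⊕ K) = M1 ⊕ M2, so the key drops out. Then M2 = (M1 ⊕ M2) ⊕ M1 over the first 4 bytes.
byte 0: (ad XOR 78) XOR 6e = d5 XOR 6e = bb
byte 1: (58 XOR e5) XOR 6f = bd XOR 6f = d2
byte 2: (f0 XOR 9f) XOR 72 = 6f XOR 72 = 1d
byte 3: (86 XOR ea) XOR 74 = 6c XOR 74 = 18

bbd21d18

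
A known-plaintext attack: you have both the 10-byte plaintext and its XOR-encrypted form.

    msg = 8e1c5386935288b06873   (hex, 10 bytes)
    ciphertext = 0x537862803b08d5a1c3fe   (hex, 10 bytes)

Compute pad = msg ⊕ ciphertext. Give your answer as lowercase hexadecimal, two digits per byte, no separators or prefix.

Since ciphertext = msg ⊕ pad, XORing both sides with msg gives pad = msg ⊕ ciphertext.
8e xor 53 = dd
1c xor 78 = 64
53 xor 62 = 31
86 xor 80 = 06
93 xor 3b = a8
52 xor 08 = 5a
88 xor d5 = 5d
b0 xor a1 = 11
68 xor c3 = ab
73 xor fe = 8d

dd643106a85a5d11ab8d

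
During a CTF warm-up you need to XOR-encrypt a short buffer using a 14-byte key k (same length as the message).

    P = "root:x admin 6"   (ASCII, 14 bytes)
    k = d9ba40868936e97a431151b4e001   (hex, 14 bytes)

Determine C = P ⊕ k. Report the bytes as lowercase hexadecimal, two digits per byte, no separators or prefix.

abd52ff2b34ec91b277c38dac037

byte 0: 72 xor d9 = ab
byte 1: 6f xor ba = d5
byte 2: 6f xor 40 = 2f
byte 3: 74 xor 86 = f2
byte 4: 3a xor 89 = b3
byte 5: 78 xor 36 = 4e
byte 6: 20 xor e9 = c9
byte 7: 61 xor 7a = 1b
byte 8: 64 xor 43 = 27
byte 9: 6d xor 11 = 7c
byte 10: 69 xor 51 = 38
byte 11: 6e xor b4 = da
byte 12: 20 xor e0 = c0
byte 13: 36 xor 01 = 37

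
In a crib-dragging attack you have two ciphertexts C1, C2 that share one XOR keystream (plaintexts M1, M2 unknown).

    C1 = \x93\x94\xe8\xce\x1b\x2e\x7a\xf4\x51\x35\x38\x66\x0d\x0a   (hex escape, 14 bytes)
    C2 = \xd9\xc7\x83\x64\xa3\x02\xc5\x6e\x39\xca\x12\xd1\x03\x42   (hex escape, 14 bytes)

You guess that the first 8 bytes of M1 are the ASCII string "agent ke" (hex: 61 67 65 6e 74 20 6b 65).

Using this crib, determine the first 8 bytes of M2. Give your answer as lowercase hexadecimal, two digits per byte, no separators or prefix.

2b340ec4cc0cd4ff

First, C1 ⊕ C2 = (M1 ⊕ K) ⊕ (M2 ⊕ K) = M1 ⊕ M2, so the key drops out. Then M2 = (M1 ⊕ M2) ⊕ M1 over the first 8 bytes.
byte 0: (93 XOR d9) XOR 61 = 4a XOR 61 = 2b
byte 1: (94 XOR c7) XOR 67 = 53 XOR 67 = 34
byte 2: (e8 XOR 83) XOR 65 = 6b XOR 65 = 0e
byte 3: (ce XOR 64) XOR 6e = aa XOR 6e = c4
byte 4: (1b XOR a3) XOR 74 = b8 XOR 74 = cc
byte 5: (2e XOR 02) XOR 20 = 2c XOR 20 = 0c
byte 6: (7a XOR c5) XOR 6b = bf XOR 6b = d4
byte 7: (f4 XOR 6e) XOR 65 = 9a XOR 65 = ff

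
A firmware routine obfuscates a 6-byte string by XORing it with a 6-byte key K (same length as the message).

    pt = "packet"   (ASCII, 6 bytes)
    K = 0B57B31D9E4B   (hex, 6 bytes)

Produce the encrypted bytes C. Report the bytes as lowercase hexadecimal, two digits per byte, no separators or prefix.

70 ⊕ 0b = 7b
61 ⊕ 57 = 36
63 ⊕ b3 = d0
6b ⊕ 1d = 76
65 ⊕ 9e = fb
74 ⊕ 4b = 3f

7b36d076fb3f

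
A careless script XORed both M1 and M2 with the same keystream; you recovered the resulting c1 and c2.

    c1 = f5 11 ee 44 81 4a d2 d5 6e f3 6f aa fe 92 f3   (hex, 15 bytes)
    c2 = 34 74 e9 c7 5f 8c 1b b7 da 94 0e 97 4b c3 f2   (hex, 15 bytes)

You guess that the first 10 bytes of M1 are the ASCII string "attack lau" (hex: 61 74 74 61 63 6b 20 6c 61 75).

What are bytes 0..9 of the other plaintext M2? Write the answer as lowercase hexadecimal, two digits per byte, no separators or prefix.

a01173e2bdade90ed512

First, c1 ⊕ c2 = (M1 ⊕ K) ⊕ (M2 ⊕ K) = M1 ⊕ M2, so the key drops out. Then M2 = (M1 ⊕ M2) ⊕ M1 over the first 10 bytes.
byte 0: (f5 xor 34) xor 61 = c1 xor 61 = a0
byte 1: (11 xor 74) xor 74 = 65 xor 74 = 11
byte 2: (ee xor e9) xor 74 = 07 xor 74 = 73
byte 3: (44 xor c7) xor 61 = 83 xor 61 = e2
byte 4: (81 xor 5f) xor 63 = de xor 63 = bd
byte 5: (4a xor 8c) xor 6b = c6 xor 6b = ad
byte 6: (d2 xor 1b) xor 20 = c9 xor 20 = e9
byte 7: (d5 xor b7) xor 6c = 62 xor 6c = 0e
byte 8: (6e xor da) xor 61 = b4 xor 61 = d5
byte 9: (f3 xor 94) xor 75 = 67 xor 75 = 12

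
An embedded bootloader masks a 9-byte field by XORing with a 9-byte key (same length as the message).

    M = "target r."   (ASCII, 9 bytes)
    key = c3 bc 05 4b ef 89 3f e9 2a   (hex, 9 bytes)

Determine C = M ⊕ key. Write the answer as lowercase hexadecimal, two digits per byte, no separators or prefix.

b7dd772c8afd1f9b04

01110100 XOR 11000011 = 10110111
01100001 XOR 10111100 = 11011101
01110010 XOR 00000101 = 01110111
01100111 XOR 01001011 = 00101100
01100101 XOR 11101111 = 10001010
01110100 XOR 10001001 = 11111101
00100000 XOR 00111111 = 00011111
01110010 XOR 11101001 = 10011011
00101110 XOR 00101010 = 00000100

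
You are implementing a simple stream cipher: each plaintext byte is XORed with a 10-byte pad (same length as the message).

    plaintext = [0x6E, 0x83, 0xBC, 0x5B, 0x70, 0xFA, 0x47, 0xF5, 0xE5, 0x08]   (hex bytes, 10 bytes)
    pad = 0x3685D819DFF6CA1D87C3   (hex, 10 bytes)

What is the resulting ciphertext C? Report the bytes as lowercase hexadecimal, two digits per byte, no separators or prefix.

58066442af0c8de862cb

110 ⊕  54 =  88
131 ⊕ 133 =   6
188 ⊕ 216 = 100
 91 ⊕  25 =  66
112 ⊕ 223 = 175
250 ⊕ 246 =  12
 71 ⊕ 202 = 141
245 ⊕  29 = 232
229 ⊕ 135 =  98
  8 ⊕ 195 = 203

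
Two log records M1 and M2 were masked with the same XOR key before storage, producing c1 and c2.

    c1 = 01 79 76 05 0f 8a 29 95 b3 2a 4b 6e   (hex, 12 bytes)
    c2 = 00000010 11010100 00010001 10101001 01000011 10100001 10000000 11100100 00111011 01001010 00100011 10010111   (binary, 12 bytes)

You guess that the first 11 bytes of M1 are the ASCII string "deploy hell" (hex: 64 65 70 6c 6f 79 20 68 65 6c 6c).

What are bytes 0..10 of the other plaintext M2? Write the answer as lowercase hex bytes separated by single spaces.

First, c1 ⊕ c2 = (M1 ⊕ K) ⊕ (M2 ⊕ K) = M1 ⊕ M2, so the key drops out. Then M2 = (M1 ⊕ M2) ⊕ M1 over the first 11 bytes.
byte 0: (01 ^ 02) ^ 64 = 03 ^ 64 = 67
byte 1: (79 ^ d4) ^ 65 = ad ^ 65 = c8
byte 2: (76 ^ 11) ^ 70 = 67 ^ 70 = 17
byte 3: (05 ^ a9) ^ 6c = ac ^ 6c = c0
byte 4: (0f ^ 43) ^ 6f = 4c ^ 6f = 23
byte 5: (8a ^ a1) ^ 79 = 2b ^ 79 = 52
byte 6: (29 ^ 80) ^ 20 = a9 ^ 20 = 89
byte 7: (95 ^ e4) ^ 68 = 71 ^ 68 = 19
byte 8: (b3 ^ 3b) ^ 65 = 88 ^ 65 = ed
byte 9: (2a ^ 4a) ^ 6c = 60 ^ 6c = 0c
byte 10: (4b ^ 23) ^ 6c = 68 ^ 6c = 04

67 c8 17 c0 23 52 89 19 ed 0c 04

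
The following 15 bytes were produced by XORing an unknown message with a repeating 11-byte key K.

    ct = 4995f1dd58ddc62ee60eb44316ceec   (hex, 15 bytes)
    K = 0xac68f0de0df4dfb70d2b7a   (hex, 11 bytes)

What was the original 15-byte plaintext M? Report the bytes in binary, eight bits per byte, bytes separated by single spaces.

11100101 11111101 00000001 00000011 01010101 00101001 00011001 10011001 11101011 00100101 11001110 11101111 01111110 00111110 00110010

The 11-byte key repeats, so the effective keystream is ac 68 f0 de 0d f4 df b7 0d 2b 7a ac 68 f0 de.
byte 0:  73 ⊕ 172 = 229
byte 1: 149 ⊕ 104 = 253
byte 2: 241 ⊕ 240 =   1
byte 3: 221 ⊕ 222 =   3
byte 4:  88 ⊕  13 =  85
byte 5: 221 ⊕ 244 =  41
byte 6: 198 ⊕ 223 =  25
byte 7:  46 ⊕ 183 = 153
byte 8: 230 ⊕  13 = 235
byte 9:  14 ⊕  43 =  37
byte 10: 180 ⊕ 122 = 206
byte 11:  67 ⊕ 172 = 239
byte 12:  22 ⊕ 104 = 126
byte 13: 206 ⊕ 240 =  62
byte 14: 236 ⊕ 222 =  50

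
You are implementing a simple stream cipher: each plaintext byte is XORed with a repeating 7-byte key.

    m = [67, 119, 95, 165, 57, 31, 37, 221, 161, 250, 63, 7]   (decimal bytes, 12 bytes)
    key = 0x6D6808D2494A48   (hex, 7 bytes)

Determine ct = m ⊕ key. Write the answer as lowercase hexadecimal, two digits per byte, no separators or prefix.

The 7-byte key repeats, so the effective keystream is 6d 68 08 d2 49 4a 48 6d 68 08 d2 49.
byte 0: 43 ⊕ 6d = 2e
byte 1: 77 ⊕ 68 = 1f
byte 2: 5f ⊕ 08 = 57
byte 3: a5 ⊕ d2 = 77
byte 4: 39 ⊕ 49 = 70
byte 5: 1f ⊕ 4a = 55
byte 6: 25 ⊕ 48 = 6d
byte 7: dd ⊕ 6d = b0
byte 8: a1 ⊕ 68 = c9
byte 9: fa ⊕ 08 = f2
byte 10: 3f ⊕ d2 = ed
byte 11: 07 ⊕ 49 = 4e

2e1f577770556db0c9f2ed4e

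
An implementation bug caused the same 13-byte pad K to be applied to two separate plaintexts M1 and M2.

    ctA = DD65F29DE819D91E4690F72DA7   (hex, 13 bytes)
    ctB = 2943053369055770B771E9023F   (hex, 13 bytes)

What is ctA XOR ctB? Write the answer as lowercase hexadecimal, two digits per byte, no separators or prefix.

f426f7ae811c8e6ef1e11e2f98

ctA ⊕ ctB = (M1 ⊕ K) ⊕ (M2 ⊕ K) = M1 ⊕ M2 — the shared key cancels under XOR.
dd XOR 29 = f4
65 XOR 43 = 26
f2 XOR 05 = f7
9d XOR 33 = ae
e8 XOR 69 = 81
19 XOR 05 = 1c
d9 XOR 57 = 8e
1e XOR 70 = 6e
46 XOR b7 = f1
90 XOR 71 = e1
f7 XOR e9 = 1e
2d XOR 02 = 2f
a7 XOR 3f = 98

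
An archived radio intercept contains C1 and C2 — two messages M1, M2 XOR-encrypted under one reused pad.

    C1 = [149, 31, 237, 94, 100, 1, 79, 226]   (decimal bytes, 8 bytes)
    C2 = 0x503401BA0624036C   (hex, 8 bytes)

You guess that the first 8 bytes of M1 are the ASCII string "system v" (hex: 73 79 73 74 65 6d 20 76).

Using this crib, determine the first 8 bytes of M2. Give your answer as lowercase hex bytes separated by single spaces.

b6 52 9f 90 07 48 6c f8

First, C1 ⊕ C2 = (M1 ⊕ K) ⊕ (M2 ⊕ K) = M1 ⊕ M2, so the key drops out. Then M2 = (M1 ⊕ M2) ⊕ M1 over the first 8 bytes.
byte 0: (95 XOR 50) XOR 73 = c5 XOR 73 = b6
byte 1: (1f XOR 34) XOR 79 = 2b XOR 79 = 52
byte 2: (ed XOR 01) XOR 73 = ec XOR 73 = 9f
byte 3: (5e XOR ba) XOR 74 = e4 XOR 74 = 90
byte 4: (64 XOR 06) XOR 65 = 62 XOR 65 = 07
byte 5: (01 XOR 24) XOR 6d = 25 XOR 6d = 48
byte 6: (4f XOR 03) XOR 20 = 4c XOR 20 = 6c
byte 7: (e2 XOR 6c) XOR 76 = 8e XOR 76 = f8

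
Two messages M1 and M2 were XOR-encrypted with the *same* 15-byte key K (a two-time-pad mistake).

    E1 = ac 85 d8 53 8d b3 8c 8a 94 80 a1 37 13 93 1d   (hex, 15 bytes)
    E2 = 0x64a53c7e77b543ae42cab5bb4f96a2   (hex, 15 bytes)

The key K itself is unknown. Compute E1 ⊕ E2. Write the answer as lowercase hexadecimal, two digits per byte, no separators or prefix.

c820e42dfa06cf24d64a148c5c05bf

E1 ⊕ E2 = (M1 ⊕ K) ⊕ (M2 ⊕ K) = M1 ⊕ M2 — the shared key cancels under XOR.
ac ⊕ 64 = c8
85 ⊕ a5 = 20
d8 ⊕ 3c = e4
53 ⊕ 7e = 2d
8d ⊕ 77 = fa
b3 ⊕ b5 = 06
8c ⊕ 43 = cf
8a ⊕ ae = 24
94 ⊕ 42 = d6
80 ⊕ ca = 4a
a1 ⊕ b5 = 14
37 ⊕ bb = 8c
13 ⊕ 4f = 5c
93 ⊕ 96 = 05
1d ⊕ a2 = bf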